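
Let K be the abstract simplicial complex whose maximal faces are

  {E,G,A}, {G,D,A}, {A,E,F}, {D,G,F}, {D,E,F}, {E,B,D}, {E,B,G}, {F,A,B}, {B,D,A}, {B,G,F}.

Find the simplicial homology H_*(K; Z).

We work with the vertex ordering A < B < D < E < F < G. The simplices of K, each written with vertices in increasing order, are:

  0-simplices (6): A, B, D, E, F, G
  1-simplices (15): AB, AD, AE, AF, AG, BD, BE, BF, BG, DE, DF, DG, EF, EG, FG
  2-simplices (10): ABD, ABF, ADG, AEF, AEG, BDE, BEG, BFG, DEF, DFG

giving chain groups C_0 ≅ Z^6, C_1 ≅ Z^15, C_2 ≅ Z^10.

∂_1: C_1 → C_0 maps an edge to its endpoints' difference, ∂[p,q] = q − p.
This gives a 6×15 integer matrix of rank 5; reducing to Smith normal form yields diagonal entries (1,1,1,1,1).

∂_2: C_2 → C_1 maps a triangle to the signed sum of its edges. For instance
  ∂AEG = EG − AG + AE,
  ∂DFG = FG − DG + DF.
This gives a 15×10 integer matrix of rank 10; reducing to Smith normal form yields diagonal entries (1,1,1,1,1,1,1,1,1,2).

Now H_k = ker ∂_k / im ∂_{k+1}, so:

  H_0: rank C_0 − rank ∂_1 = 6 − 5 = 1, and the invariant factors of ∂_1 are all 1, so H_0 = Z.
  H_1: rank ker ∂_1 − rank ∂_2 = (15 − 5) − 10 = 0, and ∂_2 has invariant factor 2 > 1, so H_1 = Z/2Z.
  H_2: rank ker ∂_2 − rank ∂_3 = (10 − 10) − 0 = 0, and there is no ∂_3, so H_2 = 0.

H_0 ≅ Z,  H_1 ≅ Z/2Z,  H_2 = 0.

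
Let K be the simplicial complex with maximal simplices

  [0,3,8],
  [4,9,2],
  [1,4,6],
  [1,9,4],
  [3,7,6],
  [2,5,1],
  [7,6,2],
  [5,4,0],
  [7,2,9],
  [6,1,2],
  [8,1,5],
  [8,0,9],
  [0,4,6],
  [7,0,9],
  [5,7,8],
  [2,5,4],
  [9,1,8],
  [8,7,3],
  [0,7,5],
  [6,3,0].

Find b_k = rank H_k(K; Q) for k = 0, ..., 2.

b_0 = 1, b_1 = 1, b_2 = 0.

Take the total order 0 < 1 < 2 < 3 < 4 < 5 < 6 < 7 < 8 < 9 on the vertex set. Then K (dimension 2) consists of the simplices:

  0-simplices (10): [0], [1], [2], [3], [4], [5], [6], [7], [8], [9]
  1-simplices (30): (30 of them)
  2-simplices (20): (20 of them)

giving chain groups C_0 ≅ Z^10, C_1 ≅ Z^30, C_2 ≅ Z^20.

The boundary map ∂_1: C_1 → C_0 sends each edge [p,q] (with p < q) to q − p.
This gives a 10×30 integer matrix of rank 9; reducing to Smith normal form yields diagonal entries (1,1,1,1,1,1,1,1,1).

Boundary ∂_2: C_2 → C_1 sends each 2-simplex [p,q,r] to [q,r] − [p,r] + [p,q]. For instance
  ∂[0,4,6] = [4,6] − [0,6] + [0,4],
  ∂[0,5,7] = [5,7] − [0,7] + [0,5].
This gives a 30×20 integer matrix of rank 20; reducing to Smith normal form yields diagonal entries (1,1,1,1,1,1,1,1,1,1,1,1,1,1,1,1,1,1,1,2).

Computing H_k = (kernel of ∂_k) / (image of ∂_{k+1}):

  H_0: rank C_0 − rank ∂_1 = 10 − 9 = 1, and the invariant factors of ∂_1 are all 1, so H_0 = Z.
  H_1: rank ker ∂_1 − rank ∂_2 = (30 − 9) − 20 = 1, and ∂_2 has invariant factor 2 > 1, so H_1 = Z ⊕ Z/2.
  H_2: rank ker ∂_2 − rank ∂_3 = (20 − 20) − 0 = 0, and there is no ∂_3, so H_2 = 0.

Hence the Betti numbers are b_0 = 1, b_1 = 1, b_2 = 0.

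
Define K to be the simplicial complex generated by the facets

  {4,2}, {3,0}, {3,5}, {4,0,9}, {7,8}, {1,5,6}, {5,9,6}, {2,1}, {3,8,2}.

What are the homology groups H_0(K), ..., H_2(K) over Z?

H_0 ≅ Z,  H_1 ≅ Z^3,  H_2 = 0.

We work with the vertex ordering 0 < 1 < 2 < 3 < 4 < 5 < 6 < 7 < 8 < 9. The simplices of K, each written with vertices in increasing order, are:

  0-simplices (10): [0], [1], [2], [3], [4], [5], [6], [7], [8], [9]
  1-simplices (16): [0,3], [0,4], [0,9], [1,2], [1,5], [1,6], [2,3], [2,4], [2,8], [3,5], [3,8], [4,9], [5,6], [5,9], [6,9], [7,8]
  2-simplices (4): [0,4,9], [1,5,6], [2,3,8], [5,6,9]

Hence C_0 ≅ Z^10, C_1 ≅ Z^16, C_2 ≅ Z^4.

Boundary ∂_1: C_1 → C_0 maps an edge to its endpoints' difference, ∂[p,q] = q − p. For instance
  ∂[1,5] = [5] − [1].
The resulting 10×16 matrix has rank 9, and its Smith normal form has invariant factors (1,1,1,1,1,1,1,1,1).

∂_2: C_2 → C_1 maps a triangle to the signed sum of its edges. For instance
  ∂[2,3,8] = [3,8] − [2,8] + [2,3],
  ∂[1,5,6] = [5,6] − [1,6] + [1,5].
The 16×4 boundary matrix has rank 4 and Smith normal form diag(1,1,1,1).

Computing H_k = (kernel of ∂_k) / (image of ∂_{k+1}):

  H_0: rank C_0 − rank ∂_1 = 10 − 9 = 1, and the invariant factors of ∂_1 are all 1, so H_0 = Z.
  H_1: rank ker ∂_1 − rank ∂_2 = (16 − 9) − 4 = 3, and the invariant factors of ∂_2 are all 1, so H_1 = Z^3.
  H_2: rank ker ∂_2 − rank ∂_3 = (4 − 4) − 0 = 0, and there is no ∂_3, so H_2 = 0.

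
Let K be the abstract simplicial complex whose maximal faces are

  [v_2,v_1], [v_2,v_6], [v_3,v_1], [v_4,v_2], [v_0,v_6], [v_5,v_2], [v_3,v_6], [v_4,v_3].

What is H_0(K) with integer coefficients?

H_0 ≅ Z.

Order the vertices as v_0 < v_1 < v_2 < v_3 < v_4 < v_5 < v_6. Listing each simplex with vertices in this order, K has dimension 1 with simplices:

  0-simplices (7): [v_0], [v_1], [v_2], [v_3], [v_4], [v_5], [v_6]
  1-simplices (8): [v_0,v_6], [v_1,v_2], [v_1,v_3], [v_2,v_4], [v_2,v_5], [v_2,v_6], [v_3,v_4], [v_3,v_6]

Hence C_0 ≅ Z^7, C_1 ≅ Z^8.

Boundary ∂_1: C_1 → C_0 sends each edge [p,q] (with p < q) to q − p.
This gives a 7×8 integer matrix of rank 6; reducing to Smith normal form yields diagonal entries (1,1,1,1,1,1).

Reading off H_k = ker ∂_k / im ∂_{k+1}:

  H_0: rank C_0 − rank ∂_1 = 7 − 6 = 1, and the invariant factors of ∂_1 are all 1, so H_0 = Z.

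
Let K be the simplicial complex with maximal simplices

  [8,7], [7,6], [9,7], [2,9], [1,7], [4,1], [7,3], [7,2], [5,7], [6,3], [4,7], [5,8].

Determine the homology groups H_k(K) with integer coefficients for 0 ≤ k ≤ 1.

H_0 = Z,  H_1 = Z^4.

Fix the vertex order 1 < 2 < 3 < 4 < 5 < 6 < 7 < 8 < 9 and write every simplex with vertices in increasing order. Then dim K = 1 and the simplices of K are:

  0-simplices (9): [1], [2], [3], [4], [5], [6], [7], [8], [9]
  1-simplices (12): [1,4], [1,7], [2,7], [2,9], [3,6], [3,7], [4,7], [5,7], [5,8], [6,7], [7,8], [7,9]

giving chain groups C_0 ≅ Z^9, C_1 ≅ Z^12.

Boundary ∂_1: C_1 → C_0 is given by ∂[p,q] = [q] − [p]. For instance
  ∂[1,7] = [7] − [1].
This gives a 9×12 integer matrix of rank 8; reducing to Smith normal form yields diagonal entries (1,1,1,1,1,1,1,1).

Reading off H_k = ker ∂_k / im ∂_{k+1}:

  H_0: rank C_0 − rank ∂_1 = 9 − 8 = 1, and the invariant factors of ∂_1 are all 1, so H_0 ≅ Z.
  H_1: rank ker ∂_1 − rank ∂_2 = (12 − 8) − 0 = 4, and there is no ∂_2, so H_1 ≅ Z^4.

As a check, the Euler characteristic is 9 − 12 = -3, which agrees with 1 − 4 = -3.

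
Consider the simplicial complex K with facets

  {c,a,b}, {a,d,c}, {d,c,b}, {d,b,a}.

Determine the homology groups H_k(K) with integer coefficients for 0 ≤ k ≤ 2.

H_0 = Z,  H_1 = 0,  H_2 = Z.

Take the total order a < b < c < d on the vertex set. Then K (dimension 2) consists of the simplices:

  0-simplices (4): a, b, c, d
  1-simplices (6): ab, ac, ad, bc, bd, cd
  2-simplices (4): abc, abd, acd, bcd

giving chain groups C_0 ≅ Z^4, C_1 ≅ Z^6, C_2 ≅ Z^4.

∂_1: C_1 → C_0 is given by ∂[p,q] = [q] − [p].
The resulting 4×6 matrix has rank 3, and its Smith normal form has invariant factors (1,1,1).

∂_2: C_2 → C_1 sends each 2-simplex [p,q,r] to [q,r] − [p,r] + [p,q]. For instance
  ∂abd = bd − ad + ab,
  ∂abc = bc − ac + ab.
The resulting 6×4 matrix has rank 3, and its Smith normal form has invariant factors (1,1,1).

Reading off H_k = ker ∂_k / im ∂_{k+1}:

  H_0: rank C_0 − rank ∂_1 = 4 − 3 = 1, and the invariant factors of ∂_1 are all 1, so H_0 ≅ Z.
  H_1: rank ker ∂_1 − rank ∂_2 = (6 − 3) − 3 = 0, and the invariant factors of ∂_2 are all 1, so H_1 ≅ 0.
  H_2: rank ker ∂_2 − rank ∂_3 = (4 − 3) − 0 = 1, and there is no ∂_3, so H_2 ≅ Z.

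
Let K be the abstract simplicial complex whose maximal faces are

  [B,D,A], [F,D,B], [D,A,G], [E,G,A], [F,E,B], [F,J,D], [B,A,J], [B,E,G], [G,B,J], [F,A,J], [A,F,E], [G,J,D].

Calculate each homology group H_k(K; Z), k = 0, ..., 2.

H_0 = Z,  H_1 = Z/2,  H_2 = 0.

K has 7 vertices, 18 edges, 12 triangles.
rank ∂_0 = 0, rank ∂_1 = 6 ⇒ b_0 = 7 − 0 − 6 = 1; all invariant factors of ∂_1 are 1 so no torsion. So H_0 ≅ Z.
rank ∂_1 = 6, rank ∂_2 = 12 ⇒ b_1 = 18 − 6 − 12 = 0; ∂_2 has invariant factor(s) [2] giving torsion. So H_1 ≅ Z/2.
rank ∂_2 = 12, rank ∂_3 = 0 ⇒ b_2 = 12 − 12 − 0 = 0. So H_2 ≅ 0.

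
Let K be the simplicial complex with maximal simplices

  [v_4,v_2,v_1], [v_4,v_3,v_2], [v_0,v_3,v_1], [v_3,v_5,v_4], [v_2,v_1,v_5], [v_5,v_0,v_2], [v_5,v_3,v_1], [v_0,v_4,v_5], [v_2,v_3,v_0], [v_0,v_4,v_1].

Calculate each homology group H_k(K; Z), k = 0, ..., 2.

We work with the vertex ordering v_0 < v_1 < v_2 < v_3 < v_4 < v_5. The simplices of K, each written with vertices in increasing order, are:

  0-simplices (6): [v_0], [v_1], [v_2], [v_3], [v_4], [v_5]
  1-simplices (15): (15 of them)
  2-simplices (10): [v_0,v_1,v_3], [v_0,v_1,v_4], [v_0,v_2,v_3], [v_0,v_2,v_5], [v_0,v_4,v_5], [v_1,v_2,v_4], [v_1,v_2,v_5], [v_1,v_3,v_5], [v_2,v_3,v_4], [v_3,v_4,v_5]

Hence C_0 ≅ Z^6, C_1 ≅ Z^15, C_2 ≅ Z^10.

∂_1: C_1 → C_0 maps an edge to its endpoints' difference, ∂[p,q] = q − p. For instance
  ∂[v_0,v_4] = [v_4] − [v_0].
This gives a 6×15 integer matrix of rank 5; reducing to Smith normal form yields diagonal entries (1,1,1,1,1).

∂_2: C_2 → C_1 acts by ∂[p,q,r] = [q,r] − [p,r] + [p,q]. For instance
  ∂[v_0,v_1,v_3] = [v_1,v_3] − [v_0,v_3] + [v_0,v_1],
  ∂[v_1,v_2,v_4] = [v_2,v_4] − [v_1,v_4] + [v_1,v_2].
This gives a 15×10 integer matrix of rank 10; reducing to Smith normal form yields diagonal entries (1,1,1,1,1,1,1,1,1,2).

From H_k ≅ ker(∂_k) / im(∂_{k+1}) we obtain:

  H_0: rank C_0 − rank ∂_1 = 6 − 5 = 1, and the invariant factors of ∂_1 are all 1, so H_0 ≅ Z.
  H_1: rank ker ∂_1 − rank ∂_2 = (15 − 5) − 10 = 0, and ∂_2 has invariant factor 2 > 1, so H_1 ≅ Z/2.
  H_2: rank ker ∂_2 − rank ∂_3 = (10 − 10) − 0 = 0, and there is no ∂_3, so H_2 ≅ 0.

As a check, the Euler characteristic is 6 − 15 + 10 = 1, which agrees with 1 − 0 + 0 = 1.

H_0 = Z,  H_1 = Z/2,  H_2 = 0.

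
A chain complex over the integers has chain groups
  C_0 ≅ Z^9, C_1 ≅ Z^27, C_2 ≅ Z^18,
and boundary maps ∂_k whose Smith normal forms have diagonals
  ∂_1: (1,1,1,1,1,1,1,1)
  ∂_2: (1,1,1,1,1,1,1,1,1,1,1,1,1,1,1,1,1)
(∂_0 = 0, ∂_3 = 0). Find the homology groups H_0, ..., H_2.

H_0 ≅ Z,  H_1 ≅ Z^2,  H_2 ≅ Z.

H_0: b_0 = 9 − 0 − 8 = 1; torsion from ∂_1 factors > 1: none. So H_0 ≅ Z.
H_1: b_1 = 27 − 8 − 17 = 2; torsion from ∂_2 factors > 1: none. So H_1 ≅ Z^2.
H_2: b_2 = 18 − 17 − 0 = 1; torsion from ∂_3 factors > 1: none. So H_2 ≅ Z.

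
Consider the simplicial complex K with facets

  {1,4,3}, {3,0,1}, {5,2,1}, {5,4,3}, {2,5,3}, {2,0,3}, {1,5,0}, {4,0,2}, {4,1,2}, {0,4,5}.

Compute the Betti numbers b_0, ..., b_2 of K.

b_0 = 1, b_1 = 0, b_2 = 0.

Fix the vertex order 0 < 1 < 2 < 3 < 4 < 5 and write every simplex with vertices in increasing order. Then dim K = 2 and the simplices of K are:

  0-simplices (6): [0], [1], [2], [3], [4], [5]
  1-simplices (15): [0,1], [0,2], [0,3], [0,4], [0,5], [1,2], [1,3], [1,4], [1,5], [2,3], [2,4], [2,5], [3,4], [3,5], [4,5]
  2-simplices (10): [0,1,3], [0,1,5], [0,2,3], [0,2,4], [0,4,5], [1,2,4], [1,2,5], [1,3,4], [2,3,5], [3,4,5]

so the chain groups are C_0 ≅ Z^6, C_1 ≅ Z^15, C_2 ≅ Z^10.

Boundary ∂_1: C_1 → C_0 is given by ∂[p,q] = [q] − [p].
This gives a 6×15 integer matrix of rank 5; reducing to Smith normal form yields diagonal entries (1,1,1,1,1).

∂_2: C_2 → C_1 sends each 2-simplex [p,q,r] to [q,r] − [p,r] + [p,q]. For instance
  ∂[0,1,5] = [1,5] − [0,5] + [0,1],
  ∂[0,2,3] = [2,3] − [0,3] + [0,2].
As a 15×10 matrix over Z this has rank 10, with invariant factors (1,1,1,1,1,1,1,1,1,2).

Reading off H_k = ker ∂_k / im ∂_{k+1}:

  H_0: rank C_0 − rank ∂_1 = 6 − 5 = 1, and the invariant factors of ∂_1 are all 1, so H_0 = Z.
  H_1: rank ker ∂_1 − rank ∂_2 = (15 − 5) − 10 = 0, and ∂_2 has invariant factor 2 > 1, so H_1 = Z/2.
  H_2: rank ker ∂_2 − rank ∂_3 = (10 − 10) − 0 = 0, and there is no ∂_3, so H_2 = 0.

Hence the Betti numbers are b_0 = 1, b_1 = 0, b_2 = 0.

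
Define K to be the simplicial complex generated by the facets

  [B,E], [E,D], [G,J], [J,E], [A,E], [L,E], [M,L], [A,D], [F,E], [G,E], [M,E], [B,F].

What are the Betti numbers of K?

b_0 = 1, b_1 = 4.

Take the total order A < B < D < E < F < G < J < L < M on the vertex set. Then K (dimension 1) consists of the simplices:

  0-simplices (9): A, B, D, E, F, G, J, L, M
  1-simplices (12): AD, AE, BE, BF, DE, EF, EG, EJ, EL, EM, GJ, LM

so the chain groups are C_0 ≅ Z^9, C_1 ≅ Z^12.

The boundary map ∂_1: C_1 → C_0 maps an edge to its endpoints' difference, ∂[p,q] = q − p. For instance
  ∂GJ = J − G.
The 9×12 boundary matrix has rank 8 and Smith normal form diag(1,1,1,1,1,1,1,1).

Computing H_k = (kernel of ∂_k) / (image of ∂_{k+1}):

  H_0: rank C_0 − rank ∂_1 = 9 − 8 = 1, and the invariant factors of ∂_1 are all 1, so H_0 = Z.
  H_1: rank ker ∂_1 − rank ∂_2 = (12 − 8) − 0 = 4, and there is no ∂_2, so H_1 = Z^4.

(K is a triangulation of a wedge of 4 circles.)

Hence the Betti numbers are b_0 = 1, b_1 = 4.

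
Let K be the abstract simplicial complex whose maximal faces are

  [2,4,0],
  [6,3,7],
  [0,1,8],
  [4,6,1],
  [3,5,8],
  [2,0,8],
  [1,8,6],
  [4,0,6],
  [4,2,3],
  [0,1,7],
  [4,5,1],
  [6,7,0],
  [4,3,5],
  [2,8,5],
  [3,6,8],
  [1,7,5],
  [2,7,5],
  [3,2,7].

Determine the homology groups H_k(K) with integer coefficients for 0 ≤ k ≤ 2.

H_0 ≅ Z,  H_1 ≅ Z ⊕ Z/2Z,  H_2 = 0.

Order the vertices as 0 < 1 < 2 < 3 < 4 < 5 < 6 < 7 < 8. Listing each simplex with vertices in this order, K has dimension 2 with simplices:

  0-simplices (9): [0], [1], [2], [3], [4], [5], [6], [7], [8]
  1-simplices (27): (27 of them)
  2-simplices (18): [0,1,7], [0,1,8], [0,2,4], [0,2,8], [0,4,6], [0,6,7], [1,4,5], [1,4,6], [1,5,7], [1,6,8], [2,3,4], [2,3,7], [2,5,7], [2,5,8], [3,4,5], [3,5,8], [3,6,7], [3,6,8]

Hence C_0 ≅ Z^9, C_1 ≅ Z^27, C_2 ≅ Z^18.

Boundary ∂_1: C_1 → C_0 maps an edge to its endpoints' difference, ∂[p,q] = q − p. For instance
  ∂[2,3] = [3] − [2].
As a 9×27 matrix over Z this has rank 8, with invariant factors (1,1,1,1,1,1,1,1).

∂_2: C_2 → C_1 acts by ∂[p,q,r] = [q,r] − [p,r] + [p,q]. For instance
  ∂[0,1,7] = [1,7] − [0,7] + [0,1],
  ∂[2,5,7] = [5,7] − [2,7] + [2,5].
This gives a 27×18 integer matrix of rank 18; reducing to Smith normal form yields diagonal entries (1,1,1,1,1,1,1,1,1,1,1,1,1,1,1,1,1,2).

Now H_k = ker ∂_k / im ∂_{k+1}, so:

  H_0: rank C_0 − rank ∂_1 = 9 − 8 = 1, and the invariant factors of ∂_1 are all 1, so H_0 = Z.
  H_1: rank ker ∂_1 − rank ∂_2 = (27 − 8) − 18 = 1, and ∂_2 has invariant factor 2 > 1, so H_1 = Z ⊕ Z/2Z.
  H_2: rank ker ∂_2 − rank ∂_3 = (18 − 18) − 0 = 0, and there is no ∂_3, so H_2 = 0.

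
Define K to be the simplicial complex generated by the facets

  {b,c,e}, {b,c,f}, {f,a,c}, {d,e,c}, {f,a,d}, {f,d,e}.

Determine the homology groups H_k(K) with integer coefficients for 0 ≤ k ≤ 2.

K has 6 vertices, 12 edges, 6 triangles.
rank ∂_0 = 0, rank ∂_1 = 5 ⇒ b_0 = 6 − 0 − 5 = 1; all invariant factors of ∂_1 are 1 so no torsion. So H_0 = Z.
rank ∂_1 = 5, rank ∂_2 = 6 ⇒ b_1 = 12 − 5 − 6 = 1; all invariant factors of ∂_2 are 1 so no torsion. So H_1 = Z.
rank ∂_2 = 6, rank ∂_3 = 0 ⇒ b_2 = 6 − 6 − 0 = 0. So H_2 = 0.

H_0 ≅ Z,  H_1 ≅ Z,  H_2 = 0.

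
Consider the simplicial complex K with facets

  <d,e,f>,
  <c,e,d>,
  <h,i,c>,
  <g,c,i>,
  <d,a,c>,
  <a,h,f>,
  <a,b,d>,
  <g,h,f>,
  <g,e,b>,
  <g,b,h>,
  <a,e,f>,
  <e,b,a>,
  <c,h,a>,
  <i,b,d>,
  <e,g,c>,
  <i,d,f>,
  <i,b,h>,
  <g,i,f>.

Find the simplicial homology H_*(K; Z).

H_0 ≅ Z,  H_1 ≅ Z ⊕ Z_2,  H_2 = 0.

Fix the vertex order a < b < c < d < e < f < g < h < i and write every simplex with vertices in increasing order. Then dim K = 2 and the simplices of K are:

  0-simplices (9): a, b, c, d, e, f, g, h, i
  1-simplices (27): ab, ac, ad, ae, af, ah, bd, be, bg, bh, bi, cd, ce, cg, ch, ci, de, df, di, ef, eg, fg, fh, fi, gh, gi, hi
  2-simplices (18): abd, abe, acd, ach, aef, afh, bdi, beg, bgh, bhi, cde, ceg, cgi, chi, def, dfi, fgh, fgi

Hence C_0 ≅ Z^9, C_1 ≅ Z^27, C_2 ≅ Z^18.

The boundary map ∂_1: C_1 → C_0 maps an edge to its endpoints' difference, ∂[p,q] = q − p. For instance
  ∂ah = h − a.
The 9×27 boundary matrix has rank 8 and Smith normal form diag(1,1,1,1,1,1,1,1).

The boundary map ∂_2: C_2 → C_1 sends each 2-simplex [p,q,r] to [q,r] − [p,r] + [p,q]. For instance
  ∂fgi = gi − fi + fg,
  ∂abd = bd − ad + ab.
As a 27×18 matrix over Z this has rank 18, with invariant factors (1,1,1,1,1,1,1,1,1,1,1,1,1,1,1,1,1,2).

Now H_k = ker ∂_k / im ∂_{k+1}, so:

  H_0: rank C_0 − rank ∂_1 = 9 − 8 = 1, and the invariant factors of ∂_1 are all 1, so H_0 ≅ Z.
  H_1: rank ker ∂_1 − rank ∂_2 = (27 − 8) − 18 = 1, and ∂_2 has invariant factor 2 > 1, so H_1 ≅ Z ⊕ Z_2.
  H_2: rank ker ∂_2 − rank ∂_3 = (18 − 18) − 0 = 0, and there is no ∂_3, so H_2 ≅ 0.

As a check, the Euler characteristic is 9 − 27 + 18 = 0, which agrees with 1 − 1 + 0 = 0.
(K is a triangulation of the Klein bottle.)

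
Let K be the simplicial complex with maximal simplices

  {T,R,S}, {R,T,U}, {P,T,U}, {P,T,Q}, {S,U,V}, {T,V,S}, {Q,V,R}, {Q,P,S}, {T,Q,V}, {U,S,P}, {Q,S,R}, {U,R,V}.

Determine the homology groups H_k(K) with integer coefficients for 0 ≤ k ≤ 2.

H_0 = Z,  H_1 = Z/2,  H_2 = 0.

Order the vertices as P < Q < R < S < T < U < V. Listing each simplex with vertices in this order, K has dimension 2 with simplices:

  0-simplices (7): P, Q, R, S, T, U, V
  1-simplices (18): PQ, PS, PT, PU, QR, QS, QT, QV, RS, RT, RU, RV, ST, SU, SV, TU, TV, UV
  2-simplices (12): PQS, PQT, PSU, PTU, QRS, QRV, QTV, RST, RTU, RUV, STV, SUV

giving chain groups C_0 ≅ Z^7, C_1 ≅ Z^18, C_2 ≅ Z^12.

Boundary ∂_1: C_1 → C_0 is given by ∂[p,q] = [q] − [p]. For instance
  ∂UV = V − U.
The resulting 7×18 matrix has rank 6, and its Smith normal form has invariant factors (1,1,1,1,1,1).

The boundary map ∂_2: C_2 → C_1 sends each 2-simplex [p,q,r] to [q,r] − [p,r] + [p,q]. For instance
  ∂PQS = QS − PS + PQ,
  ∂RTU = TU − RU + RT.
The resulting 18×12 matrix has rank 12, and its Smith normal form has invariant factors (1,1,1,1,1,1,1,1,1,1,1,2).

From H_k ≅ ker(∂_k) / im(∂_{k+1}) we obtain:

  H_0: rank C_0 − rank ∂_1 = 7 − 6 = 1, and the invariant factors of ∂_1 are all 1, so H_0 = Z.
  H_1: rank ker ∂_1 − rank ∂_2 = (18 − 6) − 12 = 0, and ∂_2 has invariant factor 2 > 1, so H_1 = Z/2.
  H_2: rank ker ∂_2 − rank ∂_3 = (12 − 12) − 0 = 0, and there is no ∂_3, so H_2 = 0.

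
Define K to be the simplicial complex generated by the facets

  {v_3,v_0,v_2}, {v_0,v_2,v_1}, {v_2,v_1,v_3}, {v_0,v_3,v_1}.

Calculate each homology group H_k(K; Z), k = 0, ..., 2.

H_0 ≅ Z,  H_1 = 0,  H_2 ≅ Z.

Take the total order v_0 < v_1 < v_2 < v_3 on the vertex set. Then K (dimension 2) consists of the simplices:

  0-simplices (4): [v_0], [v_1], [v_2], [v_3]
  1-simplices (6): [v_0,v_1], [v_0,v_2], [v_0,v_3], [v_1,v_2], [v_1,v_3], [v_2,v_3]
  2-simplices (4): [v_0,v_1,v_2], [v_0,v_1,v_3], [v_0,v_2,v_3], [v_1,v_2,v_3]

so the chain groups are C_0 ≅ Z^4, C_1 ≅ Z^6, C_2 ≅ Z^4.

The boundary map ∂_1: C_1 → C_0 maps an edge to its endpoints' difference, ∂[p,q] = q − p.
As a 4×6 matrix over Z this has rank 3, with invariant factors (1,1,1).

Boundary ∂_2: C_2 → C_1 maps a triangle to the signed sum of its edges. For instance
  ∂[v_0,v_1,v_3] = [v_1,v_3] − [v_0,v_3] + [v_0,v_1],
  ∂[v_0,v_1,v_2] = [v_1,v_2] − [v_0,v_2] + [v_0,v_1].
This gives a 6×4 integer matrix of rank 3; reducing to Smith normal form yields diagonal entries (1,1,1).

Computing H_k = (kernel of ∂_k) / (image of ∂_{k+1}):

  H_0: rank C_0 − rank ∂_1 = 4 − 3 = 1, and the invariant factors of ∂_1 are all 1, so H_0 = Z.
  H_1: rank ker ∂_1 − rank ∂_2 = (6 − 3) − 3 = 0, and the invariant factors of ∂_2 are all 1, so H_1 = 0.
  H_2: rank ker ∂_2 − rank ∂_3 = (4 − 3) − 0 = 1, and there is no ∂_3, so H_2 = Z.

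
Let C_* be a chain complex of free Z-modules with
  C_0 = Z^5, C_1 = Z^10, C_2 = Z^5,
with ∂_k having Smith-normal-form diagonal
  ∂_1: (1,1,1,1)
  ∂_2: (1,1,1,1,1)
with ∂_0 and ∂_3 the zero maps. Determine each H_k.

H_0 ≅ Z,  H_1 ≅ Z,  H_2 = 0.

H_0: b_0 = 5 − 0 − 4 = 1; torsion from ∂_1 factors > 1: none. So H_0 ≅ Z.
H_1: b_1 = 10 − 4 − 5 = 1; torsion from ∂_2 factors > 1: none. So H_1 ≅ Z.
H_2: b_2 = 5 − 5 − 0 = 0; torsion from ∂_3 factors > 1: none. So H_2 ≅ 0.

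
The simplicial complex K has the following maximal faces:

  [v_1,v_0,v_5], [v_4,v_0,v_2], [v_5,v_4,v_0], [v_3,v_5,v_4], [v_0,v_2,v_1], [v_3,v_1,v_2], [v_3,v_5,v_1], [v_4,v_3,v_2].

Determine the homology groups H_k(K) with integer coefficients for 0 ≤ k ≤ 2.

H_0 = Z,  H_1 = 0,  H_2 = Z.

K has 6 vertices, 12 edges, 8 triangles.
rank ∂_0 = 0, rank ∂_1 = 5 ⇒ b_0 = 6 − 0 − 5 = 1; all invariant factors of ∂_1 are 1 so no torsion. So H_0 ≅ Z.
rank ∂_1 = 5, rank ∂_2 = 7 ⇒ b_1 = 12 − 5 − 7 = 0; all invariant factors of ∂_2 are 1 so no torsion. So H_1 ≅ 0.
rank ∂_2 = 7, rank ∂_3 = 0 ⇒ b_2 = 8 − 7 − 0 = 1. So H_2 ≅ Z.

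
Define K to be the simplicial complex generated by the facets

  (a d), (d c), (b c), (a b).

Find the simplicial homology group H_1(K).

Order the vertices as a < b < c < d. Listing each simplex with vertices in this order, K has dimension 1 with simplices:

  0-simplices (4): a, b, c, d
  1-simplices (4): ab, ad, bc, cd

Hence C_0 ≅ Z^4, C_1 ≅ Z^4.

Boundary ∂_1: C_1 → C_0 is given by ∂[p,q] = [q] − [p].
The resulting 4×4 matrix has rank 3, and its Smith normal form has invariant factors (1,1,1).

Reading off H_k = ker ∂_k / im ∂_{k+1}:

  H_1: rank ker ∂_1 − rank ∂_2 = (4 − 3) − 0 = 1, and there is no ∂_2, so H_1 = Z.

(K is a triangulation of the circle S^1.)

H_1 = Z.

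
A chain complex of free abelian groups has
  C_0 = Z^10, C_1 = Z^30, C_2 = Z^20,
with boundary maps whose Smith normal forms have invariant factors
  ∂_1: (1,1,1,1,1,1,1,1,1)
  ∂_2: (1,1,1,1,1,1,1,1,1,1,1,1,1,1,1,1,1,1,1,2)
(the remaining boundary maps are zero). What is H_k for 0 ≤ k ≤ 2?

H_0: b_0 = 10 − 0 − 9 = 1; torsion from ∂_1 factors > 1: none. So H_0 ≅ Z.
H_1: b_1 = 30 − 9 − 20 = 1; torsion from ∂_2 factors > 1: [2]. So H_1 ≅ Z ⊕ Z_2.
H_2: b_2 = 20 − 20 − 0 = 0; torsion from ∂_3 factors > 1: none. So H_2 ≅ 0.

H_0 ≅ Z,  H_1 ≅ Z ⊕ Z_2,  H_2 = 0.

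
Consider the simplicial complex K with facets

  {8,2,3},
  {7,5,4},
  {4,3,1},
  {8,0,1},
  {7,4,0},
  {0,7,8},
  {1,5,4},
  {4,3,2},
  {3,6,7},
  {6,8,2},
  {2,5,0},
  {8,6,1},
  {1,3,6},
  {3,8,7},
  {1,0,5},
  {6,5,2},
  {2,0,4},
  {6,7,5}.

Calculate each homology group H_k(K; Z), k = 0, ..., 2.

H_0 = Z,  H_1 = Z ⊕ Z/2,  H_2 = 0.

Order the vertices as 0 < 1 < 2 < 3 < 4 < 5 < 6 < 7 < 8. Listing each simplex with vertices in this order, K has dimension 2 with simplices:

  0-simplices (9): [0], [1], [2], [3], [4], [5], [6], [7], [8]
  1-simplices (27): (27 of them)
  2-simplices (18): [0,1,5], [0,1,8], [0,2,4], [0,2,5], [0,4,7], [0,7,8], [1,3,4], [1,3,6], [1,4,5], [1,6,8], [2,3,4], [2,3,8], [2,5,6], [2,6,8], [3,6,7], [3,7,8], [4,5,7], [5,6,7]

Hence C_0 ≅ Z^9, C_1 ≅ Z^27, C_2 ≅ Z^18.

∂_1: C_1 → C_0 is given by ∂[p,q] = [q] − [p]. For instance
  ∂[6,7] = [7] − [6].
The 9×27 boundary matrix has rank 8 and Smith normal form diag(1,1,1,1,1,1,1,1).

The boundary map ∂_2: C_2 → C_1 maps a triangle to the signed sum of its edges. For instance
  ∂[1,6,8] = [6,8] − [1,8] + [1,6],
  ∂[0,2,4] = [2,4] − [0,4] + [0,2].
The 27×18 boundary matrix has rank 18 and Smith normal form diag(1,1,1,1,1,1,1,1,1,1,1,1,1,1,1,1,1,2).

From H_k ≅ ker(∂_k) / im(∂_{k+1}) we obtain:

  H_0: rank C_0 − rank ∂_1 = 9 − 8 = 1, and the invariant factors of ∂_1 are all 1, so H_0 ≅ Z.
  H_1: rank ker ∂_1 − rank ∂_2 = (27 − 8) − 18 = 1, and ∂_2 has invariant factor 2 > 1, so H_1 ≅ Z ⊕ Z/2.
  H_2: rank ker ∂_2 − rank ∂_3 = (18 − 18) − 0 = 0, and there is no ∂_3, so H_2 ≅ 0.

(K is a triangulation of the Klein bottle.)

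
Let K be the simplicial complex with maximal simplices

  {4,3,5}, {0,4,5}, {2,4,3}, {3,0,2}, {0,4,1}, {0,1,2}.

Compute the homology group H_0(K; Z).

We work with the vertex ordering 0 < 1 < 2 < 3 < 4 < 5. The simplices of K, each written with vertices in increasing order, are:

  0-simplices (6): [0], [1], [2], [3], [4], [5]
  1-simplices (12): [0,1], [0,2], [0,3], [0,4], [0,5], [1,2], [1,4], [2,3], [2,4], [3,4], [3,5], [4,5]
  2-simplices (6): [0,1,2], [0,1,4], [0,2,3], [0,4,5], [2,3,4], [3,4,5]

giving chain groups C_0 ≅ Z^6, C_1 ≅ Z^12, C_2 ≅ Z^6.

∂_1: C_1 → C_0 is given by ∂[p,q] = [q] − [p].
As a 6×12 matrix over Z this has rank 5, with invariant factors (1,1,1,1,1).

The boundary map ∂_2: C_2 → C_1 sends each 2-simplex [p,q,r] to [q,r] − [p,r] + [p,q]. For instance
  ∂[0,1,2] = [1,2] − [0,2] + [0,1],
  ∂[0,2,3] = [2,3] − [0,3] + [0,2].
The resulting 12×6 matrix has rank 6, and its Smith normal form has invariant factors (1,1,1,1,1,1).

From H_k ≅ ker(∂_k) / im(∂_{k+1}) we obtain:

  H_0: rank C_0 − rank ∂_1 = 6 − 5 = 1, and the invariant factors of ∂_1 are all 1, so H_0 = Z.

H_0 ≅ Z.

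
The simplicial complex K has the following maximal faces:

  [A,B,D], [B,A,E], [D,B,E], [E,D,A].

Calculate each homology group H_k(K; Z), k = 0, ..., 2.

Fix the vertex order A < B < D < E and write every simplex with vertices in increasing order. Then dim K = 2 and the simplices of K are:

  0-simplices (4): A, B, D, E
  1-simplices (6): AB, AD, AE, BD, BE, DE
  2-simplices (4): ABD, ABE, ADE, BDE

Hence C_0 ≅ Z^4, C_1 ≅ Z^6, C_2 ≅ Z^4.

The boundary map ∂_1: C_1 → C_0 is given by ∂[p,q] = [q] − [p]. For instance
  ∂DE = E − D.
As a 4×6 matrix over Z this has rank 3, with invariant factors (1,1,1).

∂_2: C_2 → C_1 sends each 2-simplex [p,q,r] to [q,r] − [p,r] + [p,q]. For instance
  ∂BDE = DE − BE + BD,
  ∂ABD = BD − AD + AB.
The resulting 6×4 matrix has rank 3, and its Smith normal form has invariant factors (1,1,1).

Reading off H_k = ker ∂_k / im ∂_{k+1}:

  H_0: rank C_0 − rank ∂_1 = 4 − 3 = 1, and the invariant factors of ∂_1 are all 1, so H_0 = Z.
  H_1: rank ker ∂_1 − rank ∂_2 = (6 − 3) − 3 = 0, and the invariant factors of ∂_2 are all 1, so H_1 = 0.
  H_2: rank ker ∂_2 − rank ∂_3 = (4 − 3) − 0 = 1, and there is no ∂_3, so H_2 = Z.

H_0 ≅ Z,  H_1 = 0,  H_2 ≅ Z.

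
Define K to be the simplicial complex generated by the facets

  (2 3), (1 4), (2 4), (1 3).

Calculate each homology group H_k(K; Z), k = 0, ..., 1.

H_0 ≅ Z,  H_1 ≅ Z.

Fix the vertex order 1 < 2 < 3 < 4 and write every simplex with vertices in increasing order. Then dim K = 1 and the simplices of K are:

  0-simplices (4): [1], [2], [3], [4]
  1-simplices (4): [1,3], [1,4], [2,3], [2,4]

giving chain groups C_0 ≅ Z^4, C_1 ≅ Z^4.

The boundary map ∂_1: C_1 → C_0 maps an edge to its endpoints' difference, ∂[p,q] = q − p. For instance
  ∂[1,4] = [4] − [1].
This gives a 4×4 integer matrix of rank 3; reducing to Smith normal form yields diagonal entries (1,1,1).

From H_k ≅ ker(∂_k) / im(∂_{k+1}) we obtain:

  H_0: rank C_0 − rank ∂_1 = 4 − 3 = 1, and the invariant factors of ∂_1 are all 1, so H_0 ≅ Z.
  H_1: rank ker ∂_1 − rank ∂_2 = (4 − 3) − 0 = 1, and there is no ∂_2, so H_1 ≅ Z.

As a check, the Euler characteristic is 4 − 4 = 0, which agrees with 1 − 1 = 0.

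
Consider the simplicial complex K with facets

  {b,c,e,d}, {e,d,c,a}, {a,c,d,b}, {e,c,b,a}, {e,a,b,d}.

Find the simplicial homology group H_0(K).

H_0 = Z.

Order the vertices as a < b < c < d < e. Listing each simplex with vertices in this order, K has dimension 3 with simplices:

  0-simplices (5): a, b, c, d, e
  1-simplices (10): ab, ac, ad, ae, bc, bd, be, cd, ce, de
  2-simplices (10): abc, abd, abe, acd, ace, ade, bcd, bce, bde, cde
  3-simplices (5): abcd, abce, abde, acde, bcde

Hence C_0 ≅ Z^5, C_1 ≅ Z^10, C_2 ≅ Z^10, C_3 ≅ Z^5.

The boundary map ∂_1: C_1 → C_0 is given by ∂[p,q] = [q] − [p]. For instance
  ∂ce = e − c.
The 5×10 boundary matrix has rank 4 and Smith normal form diag(1,1,1,1).

The boundary map ∂_2: C_2 → C_1 acts by ∂[p,q,r] = [q,r] − [p,r] + [p,q]. For instance
  ∂abd = bd − ad + ab,
  ∂acd = cd − ad + ac.
The 10×10 boundary matrix has rank 6 and Smith normal form diag(1,1,1,1,1,1).

Boundary ∂_3: C_3 → C_2 sends each 3-simplex σ to the alternating sum Σ_i (−1)^i (σ with its i-th vertex removed). For instance
  ∂abde = bde − ade + abe − abd,
  ∂abcd = bcd − acd + abd − abc.
As a 10×5 matrix over Z this has rank 4, with invariant factors (1,1,1,1).

From H_k ≅ ker(∂_k) / im(∂_{k+1}) we obtain:

  H_0: rank C_0 − rank ∂_1 = 5 − 4 = 1, and the invariant factors of ∂_1 are all 1, so H_0 = Z.

(K is a triangulation of the 3-sphere S^3.)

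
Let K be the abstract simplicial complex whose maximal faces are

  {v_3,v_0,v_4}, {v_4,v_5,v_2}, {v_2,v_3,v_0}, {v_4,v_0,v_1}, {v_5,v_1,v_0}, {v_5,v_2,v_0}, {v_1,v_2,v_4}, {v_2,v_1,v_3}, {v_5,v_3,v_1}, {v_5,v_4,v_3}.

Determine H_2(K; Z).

Take the total order v_0 < v_1 < v_2 < v_3 < v_4 < v_5 on the vertex set. Then K (dimension 2) consists of the simplices:

  0-simplices (6): [v_0], [v_1], [v_2], [v_3], [v_4], [v_5]
  1-simplices (15): (15 of them)
  2-simplices (10): [v_0,v_1,v_4], [v_0,v_1,v_5], [v_0,v_2,v_3], [v_0,v_2,v_5], [v_0,v_3,v_4], [v_1,v_2,v_3], [v_1,v_2,v_4], [v_1,v_3,v_5], [v_2,v_4,v_5], [v_3,v_4,v_5]

so the chain groups are C_0 ≅ Z^6, C_1 ≅ Z^15, C_2 ≅ Z^10.

The boundary map ∂_1: C_1 → C_0 sends each edge [p,q] (with p < q) to q − p.
The resulting 6×15 matrix has rank 5, and its Smith normal form has invariant factors (1,1,1,1,1).

Boundary ∂_2: C_2 → C_1 maps a triangle to the signed sum of its edges. For instance
  ∂[v_0,v_2,v_3] = [v_2,v_3] − [v_0,v_3] + [v_0,v_2],
  ∂[v_3,v_4,v_5] = [v_4,v_5] − [v_3,v_5] + [v_3,v_4].
The 15×10 boundary matrix has rank 10 and Smith normal form diag(1,1,1,1,1,1,1,1,1,2).

Computing H_k = (kernel of ∂_k) / (image of ∂_{k+1}):

  H_2: rank ker ∂_2 − rank ∂_3 = (10 − 10) − 0 = 0, and there is no ∂_3, so H_2 = 0.

(K is a triangulation of the real projective plane RP^2.)

H_2 = 0.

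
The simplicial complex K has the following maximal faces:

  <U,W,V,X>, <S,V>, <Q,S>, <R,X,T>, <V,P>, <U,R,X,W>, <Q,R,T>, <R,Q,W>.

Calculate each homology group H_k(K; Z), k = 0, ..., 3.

Order the vertices as P < Q < R < S < T < U < V < W < X. Listing each simplex with vertices in this order, K has dimension 3 with simplices:

  0-simplices (9): P, Q, R, S, T, U, V, W, X
  1-simplices (17): PV, QR, QS, QT, QW, RT, RU, RW, RX, SV, TX, UV, UW, UX, VW, VX, WX
  2-simplices (10): QRT, QRW, RTX, RUW, RUX, RWX, UVW, UVX, UWX, VWX
  3-simplices (2): RUWX, UVWX

Hence C_0 ≅ Z^9, C_1 ≅ Z^17, C_2 ≅ Z^10, C_3 ≅ Z^2.

∂_1: C_1 → C_0 maps an edge to its endpoints' difference, ∂[p,q] = q − p. For instance
  ∂RU = U − R.
The 9×17 boundary matrix has rank 8 and Smith normal form diag(1,1,1,1,1,1,1,1).

The boundary map ∂_2: C_2 → C_1 maps a triangle to the signed sum of its edges. For instance
  ∂UWX = WX − UX + UW,
  ∂RUW = UW − RW + RU.
This gives a 17×10 integer matrix of rank 8; reducing to Smith normal form yields diagonal entries (1,1,1,1,1,1,1,1).

Boundary ∂_3: C_3 → C_2 sends each 3-simplex σ to the alternating sum Σ_i (−1)^i (σ with its i-th vertex removed). For instance
  ∂RUWX = UWX − RWX + RUX − RUW,
  ∂UVWX = VWX − UWX + UVX − UVW.
The 10×2 boundary matrix has rank 2 and Smith normal form diag(1,1).

From H_k ≅ ker(∂_k) / im(∂_{k+1}) we obtain:

  H_0: rank C_0 − rank ∂_1 = 9 − 8 = 1, and the invariant factors of ∂_1 are all 1, so H_0 ≅ Z.
  H_1: rank ker ∂_1 − rank ∂_2 = (17 − 8) − 8 = 1, and the invariant factors of ∂_2 are all 1, so H_1 ≅ Z.
  H_2: rank ker ∂_2 − rank ∂_3 = (10 − 8) − 2 = 0, and the invariant factors of ∂_3 are all 1, so H_2 ≅ 0.
  H_3: rank ker ∂_3 − rank ∂_4 = (2 − 2) − 0 = 0, and there is no ∂_4, so H_3 ≅ 0.

H_0 = Z,  H_1 = Z,  H_2 = 0,  H_3 = 0.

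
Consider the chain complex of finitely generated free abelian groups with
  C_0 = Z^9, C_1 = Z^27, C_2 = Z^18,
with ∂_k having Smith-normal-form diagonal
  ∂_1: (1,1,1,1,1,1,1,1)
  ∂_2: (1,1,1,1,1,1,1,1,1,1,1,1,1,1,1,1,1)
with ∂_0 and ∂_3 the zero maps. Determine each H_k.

H_0: b_0 = 9 − 0 − 8 = 1; torsion from ∂_1 factors > 1: none. So H_0 = Z.
H_1: b_1 = 27 − 8 − 17 = 2; torsion from ∂_2 factors > 1: none. So H_1 = Z^2.
H_2: b_2 = 18 − 17 − 0 = 1; torsion from ∂_3 factors > 1: none. So H_2 = Z.

H_0 = Z,  H_1 = Z^2,  H_2 = Z.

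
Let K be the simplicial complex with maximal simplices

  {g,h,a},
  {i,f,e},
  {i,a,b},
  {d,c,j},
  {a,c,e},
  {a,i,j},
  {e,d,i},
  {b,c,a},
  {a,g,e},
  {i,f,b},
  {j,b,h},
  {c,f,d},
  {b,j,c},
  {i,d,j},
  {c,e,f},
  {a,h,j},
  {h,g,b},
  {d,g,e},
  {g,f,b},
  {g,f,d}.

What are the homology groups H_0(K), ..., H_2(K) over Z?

H_0 ≅ Z,  H_1 ≅ Z ⊕ Z/2,  H_2 = 0.

We work with the vertex ordering a < b < c < d < e < f < g < h < i < j. The simplices of K, each written with vertices in increasing order, are:

  0-simplices (10): a, b, c, d, e, f, g, h, i, j
  1-simplices (30): ab, ac, ae, ag, ah, ai, aj, bc, bf, bg, bh, bi, bj, cd, ce, cf, cj, de, df, dg, di, dj, ef, eg, ei, fg, fi, gh, hj, ij
  2-simplices (20): abc, abi, ace, aeg, agh, ahj, aij, bcj, bfg, bfi, bgh, bhj, cdf, cdj, cef, deg, dei, dfg, dij, efi

giving chain groups C_0 ≅ Z^10, C_1 ≅ Z^30, C_2 ≅ Z^20.

∂_1: C_1 → C_0 maps an edge to its endpoints' difference, ∂[p,q] = q − p. For instance
  ∂ei = i − e.
The resulting 10×30 matrix has rank 9, and its Smith normal form has invariant factors (1,1,1,1,1,1,1,1,1).

Boundary ∂_2: C_2 → C_1 sends each 2-simplex [p,q,r] to [q,r] − [p,r] + [p,q]. For instance
  ∂bfi = fi − bi + bf,
  ∂deg = eg − dg + de.
This gives a 30×20 integer matrix of rank 20; reducing to Smith normal form yields diagonal entries (1,1,1,1,1,1,1,1,1,1,1,1,1,1,1,1,1,1,1,2).

From H_k ≅ ker(∂_k) / im(∂_{k+1}) we obtain:

  H_0: rank C_0 − rank ∂_1 = 10 − 9 = 1, and the invariant factors of ∂_1 are all 1, so H_0 = Z.
  H_1: rank ker ∂_1 − rank ∂_2 = (30 − 9) − 20 = 1, and ∂_2 has invariant factor 2 > 1, so H_1 = Z ⊕ Z/2.
  H_2: rank ker ∂_2 − rank ∂_3 = (20 − 20) − 0 = 0, and there is no ∂_3, so H_2 = 0.

As a check, the Euler characteristic is 10 − 30 + 20 = 0, which agrees with 1 − 1 + 0 = 0.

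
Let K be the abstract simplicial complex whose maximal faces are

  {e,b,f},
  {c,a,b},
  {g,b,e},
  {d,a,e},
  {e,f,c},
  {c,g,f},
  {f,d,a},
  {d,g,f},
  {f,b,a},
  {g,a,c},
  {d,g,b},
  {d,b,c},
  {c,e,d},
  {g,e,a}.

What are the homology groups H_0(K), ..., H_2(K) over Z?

Fix the vertex order a < b < c < d < e < f < g and write every simplex with vertices in increasing order. Then dim K = 2 and the simplices of K are:

  0-simplices (7): a, b, c, d, e, f, g
  1-simplices (21): ab, ac, ad, ae, af, ag, bc, bd, be, bf, bg, cd, ce, cf, cg, de, df, dg, ef, eg, fg
  2-simplices (14): abc, abf, acg, ade, adf, aeg, bcd, bdg, bef, beg, cde, cef, cfg, dfg

Hence C_0 ≅ Z^7, C_1 ≅ Z^21, C_2 ≅ Z^14.

Boundary ∂_1: C_1 → C_0 sends each edge [p,q] (with p < q) to q − p. For instance
  ∂ac = c − a.
The resulting 7×21 matrix has rank 6, and its Smith normal form has invariant factors (1,1,1,1,1,1).

Boundary ∂_2: C_2 → C_1 acts by ∂[p,q,r] = [q,r] − [p,r] + [p,q]. For instance
  ∂ade = de − ae + ad,
  ∂bdg = dg − bg + bd.
This gives a 21×14 integer matrix of rank 13; reducing to Smith normal form yields diagonal entries (1,1,1,1,1,1,1,1,1,1,1,1,1).

Reading off H_k = ker ∂_k / im ∂_{k+1}:

  H_0: rank C_0 − rank ∂_1 = 7 − 6 = 1, and the invariant factors of ∂_1 are all 1, so H_0 = Z.
  H_1: rank ker ∂_1 − rank ∂_2 = (21 − 6) − 13 = 2, and the invariant factors of ∂_2 are all 1, so H_1 = Z^2.
  H_2: rank ker ∂_2 − rank ∂_3 = (14 − 13) − 0 = 1, and there is no ∂_3, so H_2 = Z.

H_0 ≅ Z,  H_1 ≅ Z^2,  H_2 ≅ Z.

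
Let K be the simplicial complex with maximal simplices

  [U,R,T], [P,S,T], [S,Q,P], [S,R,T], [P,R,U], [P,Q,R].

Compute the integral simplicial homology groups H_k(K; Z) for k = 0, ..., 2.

Order the vertices as P < Q < R < S < T < U. Listing each simplex with vertices in this order, K has dimension 2 with simplices:

  0-simplices (6): P, Q, R, S, T, U
  1-simplices (12): PQ, PR, PS, PT, PU, QR, QS, RS, RT, RU, ST, TU
  2-simplices (6): PQR, PQS, PRU, PST, RST, RTU

giving chain groups C_0 ≅ Z^6, C_1 ≅ Z^12, C_2 ≅ Z^6.

Boundary ∂_1: C_1 → C_0 is given by ∂[p,q] = [q] − [p]. For instance
  ∂PS = S − P.
As a 6×12 matrix over Z this has rank 5, with invariant factors (1,1,1,1,1).

Boundary ∂_2: C_2 → C_1 maps a triangle to the signed sum of its edges. For instance
  ∂PQS = QS − PS + PQ,
  ∂PQR = QR − PR + PQ.
This gives a 12×6 integer matrix of rank 6; reducing to Smith normal form yields diagonal entries (1,1,1,1,1,1).

From H_k ≅ ker(∂_k) / im(∂_{k+1}) we obtain:

  H_0: rank C_0 − rank ∂_1 = 6 − 5 = 1, and the invariant factors of ∂_1 are all 1, so H_0 = Z.
  H_1: rank ker ∂_1 − rank ∂_2 = (12 − 5) − 6 = 1, and the invariant factors of ∂_2 are all 1, so H_1 = Z.
  H_2: rank ker ∂_2 − rank ∂_3 = (6 − 6) − 0 = 0, and there is no ∂_3, so H_2 = 0.

As a check, the Euler characteristic is 6 − 12 + 6 = 0, which agrees with 1 − 1 + 0 = 0.
(K is a triangulation of the cylinder S^1 x I.)

H_0 = Z,  H_1 = Z,  H_2 = 0.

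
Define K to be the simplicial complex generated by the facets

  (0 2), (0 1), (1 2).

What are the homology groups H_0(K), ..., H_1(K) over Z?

K has 3 vertices, 3 edges.
rank ∂_0 = 0, rank ∂_1 = 2 ⇒ b_0 = 3 − 0 − 2 = 1; all invariant factors of ∂_1 are 1 so no torsion. So H_0 ≅ Z.
rank ∂_1 = 2, rank ∂_2 = 0 ⇒ b_1 = 3 − 2 − 0 = 1. So H_1 ≅ Z.

H_0 = Z,  H_1 = Z.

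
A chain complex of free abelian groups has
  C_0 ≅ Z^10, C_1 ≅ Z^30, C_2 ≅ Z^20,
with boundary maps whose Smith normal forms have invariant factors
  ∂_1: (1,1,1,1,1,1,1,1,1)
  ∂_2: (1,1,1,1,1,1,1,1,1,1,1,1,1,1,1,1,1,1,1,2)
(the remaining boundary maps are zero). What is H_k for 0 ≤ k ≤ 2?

H_0 ≅ Z,  H_1 ≅ Z ⊕ Z/2,  H_2 = 0.

H_0: b_0 = 10 − 0 − 9 = 1; torsion from ∂_1 factors > 1: none. So H_0 ≅ Z.
H_1: b_1 = 30 − 9 − 20 = 1; torsion from ∂_2 factors > 1: [2]. So H_1 ≅ Z ⊕ Z/2.
H_2: b_2 = 20 − 20 − 0 = 0; torsion from ∂_3 factors > 1: none. So H_2 ≅ 0.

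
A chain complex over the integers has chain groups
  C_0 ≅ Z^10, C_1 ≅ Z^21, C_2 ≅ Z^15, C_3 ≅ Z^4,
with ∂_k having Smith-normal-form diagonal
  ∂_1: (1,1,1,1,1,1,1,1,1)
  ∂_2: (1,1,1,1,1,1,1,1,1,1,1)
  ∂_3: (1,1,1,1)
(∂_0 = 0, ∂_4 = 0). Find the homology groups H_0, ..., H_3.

H_0: b_0 = 10 − 0 − 9 = 1; torsion from ∂_1 factors > 1: none. So H_0 ≅ Z.
H_1: b_1 = 21 − 9 − 11 = 1; torsion from ∂_2 factors > 1: none. So H_1 ≅ Z.
H_2: b_2 = 15 − 11 − 4 = 0; torsion from ∂_3 factors > 1: none. So H_2 ≅ 0.
H_3: b_3 = 4 − 4 − 0 = 0; torsion from ∂_4 factors > 1: none. So H_3 ≅ 0.

H_0 ≅ Z,  H_1 ≅ Z,  H_2 = 0,  H_3 = 0.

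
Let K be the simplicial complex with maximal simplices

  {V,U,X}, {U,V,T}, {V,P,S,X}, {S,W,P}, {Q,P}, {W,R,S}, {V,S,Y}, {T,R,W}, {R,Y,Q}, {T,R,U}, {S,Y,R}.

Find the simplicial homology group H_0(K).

H_0 ≅ Z.

Order the vertices as P < Q < R < S < T < U < V < W < X < Y. Listing each simplex with vertices in this order, K has dimension 3 with simplices:

  0-simplices (10): P, Q, R, S, T, U, V, W, X, Y
  1-simplices (23): PQ, PS, PV, PW, PX, QR, QY, RS, RT, RU, RW, RY, SV, SW, SX, SY, TU, TV, TW, UV, UX, VX, VY
  2-simplices (13): PSV, PSW, PSX, PVX, QRY, RSW, RSY, RTU, RTW, SVX, SVY, TUV, UVX
  3-simplices (1): PSVX

so the chain groups are C_0 ≅ Z^10, C_1 ≅ Z^23, C_2 ≅ Z^13, C_3 ≅ Z^1.

Boundary ∂_1: C_1 → C_0 sends each edge [p,q] (with p < q) to q − p. For instance
  ∂SW = W − S.
This gives a 10×23 integer matrix of rank 9; reducing to Smith normal form yields diagonal entries (1,1,1,1,1,1,1,1,1).

The boundary map ∂_2: C_2 → C_1 sends each 2-simplex [p,q,r] to [q,r] − [p,r] + [p,q]. For instance
  ∂PSV = SV − PV + PS,
  ∂PVX = VX − PX + PV.
The resulting 23×13 matrix has rank 12, and its Smith normal form has invariant factors (1,1,1,1,1,1,1,1,1,1,1,1).

∂_3: C_3 → C_2 sends each 3-simplex σ to the alternating sum Σ_i (−1)^i (σ with its i-th vertex removed). For instance
  ∂PSVX = SVX − PVX + PSX − PSV.
This gives a 13×1 integer matrix of rank 1; reducing to Smith normal form yields diagonal entries (1).

From H_k ≅ ker(∂_k) / im(∂_{k+1}) we obtain:

  H_0: rank C_0 − rank ∂_1 = 10 − 9 = 1, and the invariant factors of ∂_1 are all 1, so H_0 ≅ Z.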